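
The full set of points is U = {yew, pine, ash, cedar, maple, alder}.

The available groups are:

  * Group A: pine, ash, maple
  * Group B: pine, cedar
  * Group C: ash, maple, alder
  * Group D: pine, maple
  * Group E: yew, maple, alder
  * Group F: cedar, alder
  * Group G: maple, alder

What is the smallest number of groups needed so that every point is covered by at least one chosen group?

A and B and E together: A ∪ B ∪ E = {yew, pine, ash, cedar, maple, alder} — every point is covered.
Only E contains yew, so E is forced; the remaining 3 points need at least 2 more groups (each remaining group adds at most 2) — so at least 3 groups are needed, and 3 is optimal.

3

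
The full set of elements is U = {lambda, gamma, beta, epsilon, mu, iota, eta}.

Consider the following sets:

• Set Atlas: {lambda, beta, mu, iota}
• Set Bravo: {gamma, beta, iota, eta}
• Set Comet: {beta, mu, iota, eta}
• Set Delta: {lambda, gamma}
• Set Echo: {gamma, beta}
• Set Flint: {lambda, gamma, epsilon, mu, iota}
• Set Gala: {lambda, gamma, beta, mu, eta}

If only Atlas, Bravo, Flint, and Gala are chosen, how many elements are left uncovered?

Union of Atlas, Bravo, Flint, Gala = {lambda, gamma, beta, epsilon, mu, iota, eta} — that's every element, so 0 are uncovered.

0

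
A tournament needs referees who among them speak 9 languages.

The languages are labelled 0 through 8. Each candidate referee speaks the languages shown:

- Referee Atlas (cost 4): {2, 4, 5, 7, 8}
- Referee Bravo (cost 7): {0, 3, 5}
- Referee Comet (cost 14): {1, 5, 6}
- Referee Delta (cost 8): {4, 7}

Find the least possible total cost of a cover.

25

Atlas, Bravo, Comet together cover every language (Atlas ∪ Bravo ∪ Comet = {0, 1, 2, 3, 4, 5, 6, 7, 8}); total cost 4 + 7 + 14 = 25.
No covering selection has total cost below 25.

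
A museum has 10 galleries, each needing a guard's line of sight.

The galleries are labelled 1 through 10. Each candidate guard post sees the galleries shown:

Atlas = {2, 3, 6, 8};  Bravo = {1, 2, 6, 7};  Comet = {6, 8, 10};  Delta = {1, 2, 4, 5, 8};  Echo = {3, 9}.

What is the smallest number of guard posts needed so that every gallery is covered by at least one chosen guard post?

Bravo and Comet and Delta and Echo together: Bravo ∪ Comet ∪ Delta ∪ Echo = {1, 2, 3, 4, 5, 6, 7, 8, 9, 10} — every gallery is covered.
Only Delta contains 4, so Delta is forced; the remaining 5 galleries need at least 3 more guard posts (each remaining guard post adds at most 2) — so at least 4 guard posts are needed, and 4 is optimal.

4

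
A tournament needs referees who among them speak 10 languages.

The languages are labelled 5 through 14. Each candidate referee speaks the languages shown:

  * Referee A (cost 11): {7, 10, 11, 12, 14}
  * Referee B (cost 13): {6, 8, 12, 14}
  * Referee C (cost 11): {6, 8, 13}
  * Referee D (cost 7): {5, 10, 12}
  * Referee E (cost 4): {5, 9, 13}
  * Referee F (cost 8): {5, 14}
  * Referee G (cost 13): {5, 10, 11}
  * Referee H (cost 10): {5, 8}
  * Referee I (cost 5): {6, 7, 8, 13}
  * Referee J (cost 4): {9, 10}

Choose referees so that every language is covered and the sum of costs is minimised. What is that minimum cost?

20

A, E, I together cover every language (A ∪ E ∪ I = {5, 6, 7, 8, 9, 10, 11, 12, 13, 14}); total cost 11 + 4 + 5 = 20.
No covering selection has total cost below 20.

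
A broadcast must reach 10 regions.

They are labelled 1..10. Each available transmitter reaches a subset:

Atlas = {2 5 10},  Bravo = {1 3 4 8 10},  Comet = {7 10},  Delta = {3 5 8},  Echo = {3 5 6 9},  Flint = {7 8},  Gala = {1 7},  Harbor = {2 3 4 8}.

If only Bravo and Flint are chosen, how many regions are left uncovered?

4

Union of Bravo, Flint = {1, 3, 4, 7, 8, 10}.
Not covered: 2, 5, 6, 9 — 4 regions.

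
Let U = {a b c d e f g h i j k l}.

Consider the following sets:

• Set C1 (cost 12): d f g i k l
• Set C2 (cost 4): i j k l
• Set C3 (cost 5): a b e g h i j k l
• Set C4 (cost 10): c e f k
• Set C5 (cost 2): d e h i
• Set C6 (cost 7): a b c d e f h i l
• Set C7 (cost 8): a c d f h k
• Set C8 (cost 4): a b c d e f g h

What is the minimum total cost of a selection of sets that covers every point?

C2, C8 together cover every point (C2 ∪ C8 = {a, b, c, d, e, f, g, h, i, j, k, l}); total cost 4 + 4 = 8.
The greedy pick C5, C8, C2 costs 10; no covering selection beats 8.

8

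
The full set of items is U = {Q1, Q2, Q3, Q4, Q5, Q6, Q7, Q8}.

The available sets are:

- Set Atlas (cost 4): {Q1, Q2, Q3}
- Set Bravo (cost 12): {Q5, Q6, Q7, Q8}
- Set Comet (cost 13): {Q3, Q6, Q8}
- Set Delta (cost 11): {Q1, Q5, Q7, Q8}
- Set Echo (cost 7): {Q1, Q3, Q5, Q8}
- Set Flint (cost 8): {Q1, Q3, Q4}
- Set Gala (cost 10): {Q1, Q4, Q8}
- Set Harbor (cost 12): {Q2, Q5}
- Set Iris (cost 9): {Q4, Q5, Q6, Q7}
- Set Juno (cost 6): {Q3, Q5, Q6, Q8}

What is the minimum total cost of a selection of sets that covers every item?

Atlas, Iris, Juno together cover every item (Atlas ∪ Iris ∪ Juno = {Q1, Q2, Q3, Q4, Q5, Q6, Q7, Q8}); total cost 4 + 9 + 6 = 19.
No covering selection has total cost below 19.

19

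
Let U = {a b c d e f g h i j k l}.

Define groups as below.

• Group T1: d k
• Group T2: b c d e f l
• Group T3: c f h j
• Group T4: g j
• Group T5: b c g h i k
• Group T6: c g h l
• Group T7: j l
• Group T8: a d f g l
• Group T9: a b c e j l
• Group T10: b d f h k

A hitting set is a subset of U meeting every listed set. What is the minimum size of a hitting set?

3

The 3 items {d, h, j} hit every group.
No choice of 2 items meets every group, so 3 is the minimum.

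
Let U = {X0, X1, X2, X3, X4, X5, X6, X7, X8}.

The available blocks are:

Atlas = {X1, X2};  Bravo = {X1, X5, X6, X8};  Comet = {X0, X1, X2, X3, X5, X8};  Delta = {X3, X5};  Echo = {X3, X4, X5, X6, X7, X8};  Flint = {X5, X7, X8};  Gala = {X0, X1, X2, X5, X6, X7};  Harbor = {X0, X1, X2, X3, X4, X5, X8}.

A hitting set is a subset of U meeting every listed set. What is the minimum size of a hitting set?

2

Take H = {X2, X5}. Each listed block contains at least one of these, so H is a hitting set of size 2.
The blocks Atlas, Delta are pairwise disjoint, so any hitting set needs a separate point for each — at least 2. Hence 2 is optimal.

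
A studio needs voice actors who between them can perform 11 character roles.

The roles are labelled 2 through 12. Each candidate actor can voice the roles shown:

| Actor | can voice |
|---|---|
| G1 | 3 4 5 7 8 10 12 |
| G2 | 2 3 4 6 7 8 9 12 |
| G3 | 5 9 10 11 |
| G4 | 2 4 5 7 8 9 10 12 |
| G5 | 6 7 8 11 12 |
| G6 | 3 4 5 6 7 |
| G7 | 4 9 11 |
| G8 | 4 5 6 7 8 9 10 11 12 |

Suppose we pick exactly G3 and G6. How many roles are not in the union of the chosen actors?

3

Union of G3, G6 = {3, 4, 5, 6, 7, 9, 10, 11}.
Not covered: 2, 8, 12 — 3 roles.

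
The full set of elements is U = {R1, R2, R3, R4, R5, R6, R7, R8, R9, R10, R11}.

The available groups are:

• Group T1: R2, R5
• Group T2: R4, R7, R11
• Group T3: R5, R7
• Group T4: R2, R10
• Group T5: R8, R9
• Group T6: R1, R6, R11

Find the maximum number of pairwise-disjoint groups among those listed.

T3, T4, T5, T6 are pairwise disjoint (T3={R5,R7}; T4={R2,R10}; T5={R8,R9}; T6={R1,R6,R11}).
Every remaining group overlaps one of these, and no 5 of the listed groups are pairwise disjoint, so 4 is the maximum.

4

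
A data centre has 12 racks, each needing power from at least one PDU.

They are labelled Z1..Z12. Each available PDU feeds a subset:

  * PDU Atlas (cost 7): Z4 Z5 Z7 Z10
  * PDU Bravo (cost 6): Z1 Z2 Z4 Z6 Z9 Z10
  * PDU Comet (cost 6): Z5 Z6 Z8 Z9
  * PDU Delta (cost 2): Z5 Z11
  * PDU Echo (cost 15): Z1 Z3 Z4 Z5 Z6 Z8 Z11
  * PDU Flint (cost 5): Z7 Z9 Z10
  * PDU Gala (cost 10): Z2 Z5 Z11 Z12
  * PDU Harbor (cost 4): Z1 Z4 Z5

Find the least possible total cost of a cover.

Echo, Flint, Gala together cover every rack (Echo ∪ Flint ∪ Gala = {Z1, Z2, Z3, Z4, Z5, Z6, Z7, Z8, Z9, Z10, Z11, Z12}); total cost 15 + 5 + 10 = 30.
The greedy pick Bravo, Delta, Flint, Comet, Gala, Echo costs 44; no covering selection beats 30.

30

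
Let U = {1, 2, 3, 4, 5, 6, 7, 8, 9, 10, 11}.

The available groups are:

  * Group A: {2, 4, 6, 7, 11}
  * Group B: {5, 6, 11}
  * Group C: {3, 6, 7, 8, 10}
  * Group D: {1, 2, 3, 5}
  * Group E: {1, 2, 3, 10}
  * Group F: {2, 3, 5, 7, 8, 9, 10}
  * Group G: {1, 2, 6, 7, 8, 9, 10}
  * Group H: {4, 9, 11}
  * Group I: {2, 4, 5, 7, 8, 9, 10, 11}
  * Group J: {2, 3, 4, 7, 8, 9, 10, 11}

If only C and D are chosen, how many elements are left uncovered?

3

Union of C, D = {1, 2, 3, 5, 6, 7, 8, 10}.
Not covered: 4, 9, 11 — 3 elements.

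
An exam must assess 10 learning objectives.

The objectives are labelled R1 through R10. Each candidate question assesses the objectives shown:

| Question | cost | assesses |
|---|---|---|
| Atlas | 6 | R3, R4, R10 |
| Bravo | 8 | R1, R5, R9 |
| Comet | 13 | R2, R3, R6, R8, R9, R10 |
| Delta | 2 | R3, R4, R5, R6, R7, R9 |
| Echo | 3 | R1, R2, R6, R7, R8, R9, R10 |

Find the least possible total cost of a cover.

5

Delta, Echo together cover every objective (Delta ∪ Echo = {R1, R2, R3, R4, R5, R6, R7, R8, R9, R10}); total cost 2 + 3 = 5.
No covering selection has total cost below 5.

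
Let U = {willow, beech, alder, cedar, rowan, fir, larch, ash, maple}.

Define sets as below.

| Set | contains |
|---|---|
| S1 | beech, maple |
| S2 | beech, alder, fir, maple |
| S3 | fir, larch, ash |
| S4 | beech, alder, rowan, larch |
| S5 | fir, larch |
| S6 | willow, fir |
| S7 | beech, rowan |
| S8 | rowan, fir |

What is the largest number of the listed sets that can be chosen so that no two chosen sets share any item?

2

S1, S5 are pairwise disjoint (S1={beech,maple}; S5={fir,larch}).
Every remaining set overlaps one of these, and no 3 of the listed sets are pairwise disjoint, so 2 is the maximum.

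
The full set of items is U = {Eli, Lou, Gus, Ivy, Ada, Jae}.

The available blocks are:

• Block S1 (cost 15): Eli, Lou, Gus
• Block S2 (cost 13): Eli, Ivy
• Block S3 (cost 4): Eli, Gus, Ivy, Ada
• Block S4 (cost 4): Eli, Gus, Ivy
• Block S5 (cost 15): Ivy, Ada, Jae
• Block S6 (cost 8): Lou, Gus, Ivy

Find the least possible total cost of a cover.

S4, S5, S6 together cover every item (S4 ∪ S5 ∪ S6 = {Eli, Lou, Gus, Ivy, Ada, Jae}); total cost 4 + 15 + 8 = 27.
No covering selection has total cost below 27.

27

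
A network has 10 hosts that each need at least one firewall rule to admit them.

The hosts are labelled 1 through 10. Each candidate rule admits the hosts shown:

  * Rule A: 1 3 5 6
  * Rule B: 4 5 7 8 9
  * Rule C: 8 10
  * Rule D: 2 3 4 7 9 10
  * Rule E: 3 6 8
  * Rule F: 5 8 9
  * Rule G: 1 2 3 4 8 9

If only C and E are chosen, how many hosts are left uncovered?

6

Union of C, E = {3, 6, 8, 10}.
Not covered: 1, 2, 4, 5, 7, 9 — 6 hosts.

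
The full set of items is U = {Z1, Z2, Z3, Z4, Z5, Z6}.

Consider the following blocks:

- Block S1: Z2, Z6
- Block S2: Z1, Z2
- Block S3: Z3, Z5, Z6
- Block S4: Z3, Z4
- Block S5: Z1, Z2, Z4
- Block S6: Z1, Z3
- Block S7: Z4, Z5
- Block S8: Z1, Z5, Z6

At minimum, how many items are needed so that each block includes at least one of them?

The 3 items {Z1, Z4, Z6} hit every block.
The blocks S1, S6, S7 are pairwise disjoint, so any hitting set needs a separate item for each — at least 3. Hence 3 is optimal.

3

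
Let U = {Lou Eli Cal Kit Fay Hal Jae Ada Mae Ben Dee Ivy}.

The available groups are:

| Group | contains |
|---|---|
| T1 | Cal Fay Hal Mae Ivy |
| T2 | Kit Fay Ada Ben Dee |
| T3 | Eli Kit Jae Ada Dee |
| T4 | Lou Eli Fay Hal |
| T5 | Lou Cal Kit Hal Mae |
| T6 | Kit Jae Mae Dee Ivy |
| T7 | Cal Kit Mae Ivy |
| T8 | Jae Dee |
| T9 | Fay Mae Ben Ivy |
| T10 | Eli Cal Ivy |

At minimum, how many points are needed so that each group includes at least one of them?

3

The 3 points {Lou, Dee, Ivy} hit every group.
The groups T4, T7, T8 are pairwise disjoint, so any hitting set needs a separate point for each — at least 3. Hence 3 is optimal.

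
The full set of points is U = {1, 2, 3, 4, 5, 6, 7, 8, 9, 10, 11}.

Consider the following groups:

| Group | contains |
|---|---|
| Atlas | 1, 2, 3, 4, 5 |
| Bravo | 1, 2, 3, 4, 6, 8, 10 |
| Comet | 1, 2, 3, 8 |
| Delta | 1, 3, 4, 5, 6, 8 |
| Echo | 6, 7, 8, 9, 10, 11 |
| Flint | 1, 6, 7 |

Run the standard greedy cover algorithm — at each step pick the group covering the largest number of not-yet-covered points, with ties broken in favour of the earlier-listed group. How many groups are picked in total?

Greedy: pick Bravo (covers 7 new) → pick Echo (covers 3 new) → pick Atlas (covers 1 new). Total picks: 3.
(The true minimum cover uses only 2 groups, so greedy is not optimal here.)

3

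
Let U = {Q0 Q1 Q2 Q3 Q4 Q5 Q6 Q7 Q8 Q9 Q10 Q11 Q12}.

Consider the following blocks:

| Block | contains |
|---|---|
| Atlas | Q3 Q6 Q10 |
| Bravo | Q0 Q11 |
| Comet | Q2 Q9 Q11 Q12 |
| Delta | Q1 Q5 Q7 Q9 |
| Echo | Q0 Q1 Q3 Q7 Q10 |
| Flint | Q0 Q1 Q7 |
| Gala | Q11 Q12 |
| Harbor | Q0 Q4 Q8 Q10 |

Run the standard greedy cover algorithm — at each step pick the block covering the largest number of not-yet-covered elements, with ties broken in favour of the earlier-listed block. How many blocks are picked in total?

5

Greedy: pick Echo (covers 5 new) → pick Comet (covers 4 new) → pick Harbor (covers 2 new) → pick Atlas (covers 1 new) → pick Delta (covers 1 new). Total picks: 5.
(The true minimum cover uses only 4 blocks, so greedy is not optimal here.)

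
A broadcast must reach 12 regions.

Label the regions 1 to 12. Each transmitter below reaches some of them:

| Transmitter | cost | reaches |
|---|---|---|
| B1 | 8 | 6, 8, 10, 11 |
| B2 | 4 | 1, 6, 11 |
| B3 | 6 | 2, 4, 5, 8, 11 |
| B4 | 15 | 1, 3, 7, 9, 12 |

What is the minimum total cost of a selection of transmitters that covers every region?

29

B1, B3, B4 together cover every region (B1 ∪ B3 ∪ B4 = {1, 2, 3, 4, 5, 6, 7, 8, 9, 10, 11, 12}); total cost 8 + 6 + 15 = 29.
The greedy pick B3, B2, B4, B1 costs 33; no covering selection beats 29.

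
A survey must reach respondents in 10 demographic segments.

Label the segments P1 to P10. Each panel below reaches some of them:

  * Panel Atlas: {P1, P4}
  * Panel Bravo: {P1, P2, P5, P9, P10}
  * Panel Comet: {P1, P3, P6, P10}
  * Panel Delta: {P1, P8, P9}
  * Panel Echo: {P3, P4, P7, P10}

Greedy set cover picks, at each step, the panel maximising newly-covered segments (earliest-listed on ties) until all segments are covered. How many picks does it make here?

4

Greedy: pick Bravo (covers 5 new) → pick Echo (covers 3 new) → pick Comet (covers 1 new) → pick Delta (covers 1 new). Total picks: 4.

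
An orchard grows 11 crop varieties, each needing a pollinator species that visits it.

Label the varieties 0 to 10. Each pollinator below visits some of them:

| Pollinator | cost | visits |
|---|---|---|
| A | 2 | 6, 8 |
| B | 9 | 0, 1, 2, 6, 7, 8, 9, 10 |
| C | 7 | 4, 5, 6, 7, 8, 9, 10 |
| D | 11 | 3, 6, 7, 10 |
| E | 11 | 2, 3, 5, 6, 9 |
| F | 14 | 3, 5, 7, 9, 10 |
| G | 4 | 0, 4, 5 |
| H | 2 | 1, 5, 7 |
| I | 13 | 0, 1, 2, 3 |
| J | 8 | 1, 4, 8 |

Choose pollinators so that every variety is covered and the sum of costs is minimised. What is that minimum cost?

C, I together cover every variety (C ∪ I = {0, 1, 2, 3, 4, 5, 6, 7, 8, 9, 10}); total cost 7 + 13 = 20.
The greedy pick H, A, G, B, D costs 28; no covering selection beats 20.

20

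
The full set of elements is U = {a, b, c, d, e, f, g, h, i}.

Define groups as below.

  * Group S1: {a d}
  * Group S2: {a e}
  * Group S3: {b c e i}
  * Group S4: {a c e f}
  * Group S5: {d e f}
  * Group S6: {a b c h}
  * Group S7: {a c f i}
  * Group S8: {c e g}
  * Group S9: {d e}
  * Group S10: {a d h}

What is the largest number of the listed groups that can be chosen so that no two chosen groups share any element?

2

S8, S10 are pairwise disjoint (S8={c,e,g}; S10={a,d,h}).
Every remaining group overlaps one of these, and no 3 of the listed groups are pairwise disjoint, so 2 is the maximum.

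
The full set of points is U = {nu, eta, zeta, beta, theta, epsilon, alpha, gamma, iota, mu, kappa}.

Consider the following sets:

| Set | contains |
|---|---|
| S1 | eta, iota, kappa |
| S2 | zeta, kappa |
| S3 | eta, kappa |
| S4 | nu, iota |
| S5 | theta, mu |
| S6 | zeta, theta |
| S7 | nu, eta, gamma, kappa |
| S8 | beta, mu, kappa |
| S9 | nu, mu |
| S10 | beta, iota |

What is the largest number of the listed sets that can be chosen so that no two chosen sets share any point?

S3, S6, S9, S10 are pairwise disjoint (S3={eta,kappa}; S6={zeta,theta}; S9={nu,mu}; S10={beta,iota}).
Every remaining set overlaps one of these, and no 5 of the listed sets are pairwise disjoint, so 4 is the maximum.

4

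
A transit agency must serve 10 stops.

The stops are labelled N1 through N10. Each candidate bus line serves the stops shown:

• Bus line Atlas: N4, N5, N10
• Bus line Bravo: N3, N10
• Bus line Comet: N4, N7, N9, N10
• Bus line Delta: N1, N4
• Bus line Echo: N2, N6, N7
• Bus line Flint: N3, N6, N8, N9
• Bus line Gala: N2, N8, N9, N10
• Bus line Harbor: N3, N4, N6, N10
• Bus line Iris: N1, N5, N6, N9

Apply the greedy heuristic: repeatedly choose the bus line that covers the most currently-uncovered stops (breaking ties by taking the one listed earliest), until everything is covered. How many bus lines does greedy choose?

Greedy: pick Comet (covers 4 new) → pick Flint (covers 3 new) → pick Iris (covers 2 new) → pick Echo (covers 1 new). Total picks: 4.

4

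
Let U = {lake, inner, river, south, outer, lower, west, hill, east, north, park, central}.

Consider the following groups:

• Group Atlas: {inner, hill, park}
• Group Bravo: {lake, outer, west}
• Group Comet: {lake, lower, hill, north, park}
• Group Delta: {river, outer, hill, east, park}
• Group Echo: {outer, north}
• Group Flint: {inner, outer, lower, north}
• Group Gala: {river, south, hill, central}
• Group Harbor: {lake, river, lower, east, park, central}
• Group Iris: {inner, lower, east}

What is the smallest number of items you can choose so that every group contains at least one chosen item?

H = {outer, hill, east} meets every group (each contains at least one member of H), and |H| = 3.
The groups Bravo, Gala, Iris are pairwise disjoint, so any hitting set needs a separate item for each — at least 3. Hence 3 is optimal.

3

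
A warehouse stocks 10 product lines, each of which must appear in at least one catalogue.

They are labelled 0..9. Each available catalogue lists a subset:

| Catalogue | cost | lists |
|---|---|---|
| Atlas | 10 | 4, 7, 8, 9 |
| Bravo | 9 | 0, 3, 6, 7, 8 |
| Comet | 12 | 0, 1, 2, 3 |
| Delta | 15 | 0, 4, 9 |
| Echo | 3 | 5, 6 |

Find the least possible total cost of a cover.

Atlas, Comet, Echo together cover every product (Atlas ∪ Comet ∪ Echo = {0, 1, 2, 3, 4, 5, 6, 7, 8, 9}); total cost 10 + 12 + 3 = 25.
The greedy pick Echo, Bravo, Atlas, Comet costs 34; no covering selection beats 25.

25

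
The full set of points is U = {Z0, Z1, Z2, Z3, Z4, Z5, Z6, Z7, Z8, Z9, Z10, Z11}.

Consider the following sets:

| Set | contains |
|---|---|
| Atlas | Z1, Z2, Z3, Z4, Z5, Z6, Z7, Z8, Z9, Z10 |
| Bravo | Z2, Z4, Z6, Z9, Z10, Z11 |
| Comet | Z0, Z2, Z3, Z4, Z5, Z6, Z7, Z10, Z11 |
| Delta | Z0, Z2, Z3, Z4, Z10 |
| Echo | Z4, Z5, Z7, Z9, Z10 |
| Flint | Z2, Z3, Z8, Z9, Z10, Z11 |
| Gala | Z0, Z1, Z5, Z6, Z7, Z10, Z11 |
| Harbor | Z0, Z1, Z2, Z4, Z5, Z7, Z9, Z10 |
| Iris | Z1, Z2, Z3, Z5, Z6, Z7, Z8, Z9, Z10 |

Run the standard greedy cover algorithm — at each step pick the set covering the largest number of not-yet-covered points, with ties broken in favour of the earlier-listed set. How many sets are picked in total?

2

Greedy: pick Atlas (covers 10 new) → pick Comet (covers 2 new). Total picks: 2.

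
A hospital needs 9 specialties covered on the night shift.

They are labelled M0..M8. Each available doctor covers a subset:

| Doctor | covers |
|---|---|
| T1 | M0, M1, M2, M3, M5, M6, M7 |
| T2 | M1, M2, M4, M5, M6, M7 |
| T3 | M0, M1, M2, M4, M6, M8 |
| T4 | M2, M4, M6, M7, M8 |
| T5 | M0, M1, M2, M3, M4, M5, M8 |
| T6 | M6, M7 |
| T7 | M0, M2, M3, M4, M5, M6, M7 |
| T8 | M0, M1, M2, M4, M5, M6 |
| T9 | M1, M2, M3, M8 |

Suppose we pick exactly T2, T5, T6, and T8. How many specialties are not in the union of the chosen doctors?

0

Union of T2, T5, T6, T8 = {M0, M1, M2, M3, M4, M5, M6, M7, M8} — that's every specialty, so 0 are uncovered.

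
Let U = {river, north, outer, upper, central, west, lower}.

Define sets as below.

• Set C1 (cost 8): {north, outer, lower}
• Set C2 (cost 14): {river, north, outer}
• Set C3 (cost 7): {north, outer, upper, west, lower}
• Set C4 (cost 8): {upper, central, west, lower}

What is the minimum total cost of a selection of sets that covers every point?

22

C2, C4 together cover every point (C2 ∪ C4 = {river, north, outer, upper, central, west, lower}); total cost 14 + 8 = 22.
The greedy pick C3, C4, C2 costs 29; no covering selection beats 22.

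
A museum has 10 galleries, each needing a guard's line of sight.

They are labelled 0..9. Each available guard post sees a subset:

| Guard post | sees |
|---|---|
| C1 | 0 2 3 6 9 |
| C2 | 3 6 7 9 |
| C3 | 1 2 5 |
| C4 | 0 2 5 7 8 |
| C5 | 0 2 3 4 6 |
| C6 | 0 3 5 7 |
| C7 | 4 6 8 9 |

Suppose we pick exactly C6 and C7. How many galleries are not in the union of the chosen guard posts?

Union of C6, C7 = {0, 3, 4, 5, 6, 7, 8, 9}.
Not covered: 1, 2 — 2 galleries.

2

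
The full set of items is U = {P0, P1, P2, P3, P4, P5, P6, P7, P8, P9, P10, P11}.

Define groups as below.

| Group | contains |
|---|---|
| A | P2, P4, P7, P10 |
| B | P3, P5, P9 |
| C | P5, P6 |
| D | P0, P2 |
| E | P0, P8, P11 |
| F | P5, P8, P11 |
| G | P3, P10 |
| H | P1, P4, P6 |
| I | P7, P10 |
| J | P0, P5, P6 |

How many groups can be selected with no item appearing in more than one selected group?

D, F, G, H are pairwise disjoint (D={P0,P2}; F={P5,P8,P11}; G={P3,P10}; H={P1,P4,P6}).
Every remaining group overlaps one of these, and no 5 of the listed groups are pairwise disjoint, so 4 is the maximum.

4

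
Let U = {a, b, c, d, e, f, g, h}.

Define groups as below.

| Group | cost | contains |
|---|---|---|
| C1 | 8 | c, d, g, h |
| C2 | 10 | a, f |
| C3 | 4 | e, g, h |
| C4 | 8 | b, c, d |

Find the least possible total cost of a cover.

C2, C3, C4 together cover every element (C2 ∪ C3 ∪ C4 = {a, b, c, d, e, f, g, h}); total cost 10 + 4 + 8 = 22.
No covering selection has total cost below 22.

22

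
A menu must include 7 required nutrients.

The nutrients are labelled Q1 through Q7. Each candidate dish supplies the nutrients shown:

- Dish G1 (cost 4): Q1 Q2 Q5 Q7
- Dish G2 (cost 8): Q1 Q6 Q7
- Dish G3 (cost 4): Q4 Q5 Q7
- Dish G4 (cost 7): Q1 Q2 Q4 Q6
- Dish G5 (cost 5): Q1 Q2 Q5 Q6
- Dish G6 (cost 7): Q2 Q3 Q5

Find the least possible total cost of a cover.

G3, G5, G6 together cover every nutrient (G3 ∪ G5 ∪ G6 = {Q1, Q2, Q3, Q4, Q5, Q6, Q7}); total cost 4 + 5 + 7 = 16.
The greedy pick G1, G4, G6 costs 18; no covering selection beats 16.

16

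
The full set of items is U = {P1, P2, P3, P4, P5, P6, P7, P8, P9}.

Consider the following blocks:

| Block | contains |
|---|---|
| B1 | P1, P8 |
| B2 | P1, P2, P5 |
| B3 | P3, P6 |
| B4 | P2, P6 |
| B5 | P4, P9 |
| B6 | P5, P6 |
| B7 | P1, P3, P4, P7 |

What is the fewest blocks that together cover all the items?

5

B1 and B2 and B3 and B5 and B7 together: B1 ∪ B2 ∪ B3 ∪ B5 ∪ B7 = {P1, P2, P3, P4, P5, P6, P7, P8, P9} — every item is covered.
No 4 of the 7 blocks cover everything (all 35 combinations miss at least one item), so 5 is optimal.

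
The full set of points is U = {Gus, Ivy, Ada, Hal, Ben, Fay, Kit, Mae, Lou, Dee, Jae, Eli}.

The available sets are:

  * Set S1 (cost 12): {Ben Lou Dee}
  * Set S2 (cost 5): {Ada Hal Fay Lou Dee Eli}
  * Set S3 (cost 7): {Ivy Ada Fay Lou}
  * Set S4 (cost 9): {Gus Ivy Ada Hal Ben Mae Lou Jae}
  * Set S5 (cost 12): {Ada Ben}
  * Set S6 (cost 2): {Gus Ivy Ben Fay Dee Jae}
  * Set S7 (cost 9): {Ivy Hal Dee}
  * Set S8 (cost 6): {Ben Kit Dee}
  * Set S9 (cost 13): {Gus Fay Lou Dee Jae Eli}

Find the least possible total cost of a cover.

20

S2, S4, S8 together cover every point (S2 ∪ S4 ∪ S8 = {Gus, Ivy, Ada, Hal, Ben, Fay, Kit, Mae, Lou, Dee, Jae, Eli}); total cost 5 + 9 + 6 = 20.
The greedy pick S6, S2, S8, S4 costs 22; no covering selection beats 20.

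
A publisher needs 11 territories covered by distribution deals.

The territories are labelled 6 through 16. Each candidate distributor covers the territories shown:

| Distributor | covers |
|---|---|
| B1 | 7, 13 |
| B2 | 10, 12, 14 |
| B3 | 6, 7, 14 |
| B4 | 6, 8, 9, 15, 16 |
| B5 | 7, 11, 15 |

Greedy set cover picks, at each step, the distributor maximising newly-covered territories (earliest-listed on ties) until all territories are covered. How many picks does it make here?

4

Greedy: pick B4 (covers 5 new) → pick B2 (covers 3 new) → pick B1 (covers 2 new) → pick B5 (covers 1 new). Total picks: 4.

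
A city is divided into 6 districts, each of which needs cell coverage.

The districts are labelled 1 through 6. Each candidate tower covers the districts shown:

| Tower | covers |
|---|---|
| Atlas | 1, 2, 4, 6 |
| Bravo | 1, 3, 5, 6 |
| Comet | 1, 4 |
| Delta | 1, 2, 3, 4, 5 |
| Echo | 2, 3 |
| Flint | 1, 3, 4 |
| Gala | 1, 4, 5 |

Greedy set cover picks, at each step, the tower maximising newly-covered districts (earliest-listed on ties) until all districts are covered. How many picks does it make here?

Greedy: pick Delta (covers 5 new) → pick Atlas (covers 1 new). Total picks: 2.

2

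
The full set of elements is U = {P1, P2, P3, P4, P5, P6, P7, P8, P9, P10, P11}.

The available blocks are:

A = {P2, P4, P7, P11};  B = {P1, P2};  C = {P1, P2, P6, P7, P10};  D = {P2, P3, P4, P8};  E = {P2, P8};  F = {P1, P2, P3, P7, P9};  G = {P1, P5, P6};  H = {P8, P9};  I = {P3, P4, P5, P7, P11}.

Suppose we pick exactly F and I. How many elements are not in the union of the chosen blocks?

Union of F, I = {P1, P2, P3, P4, P5, P7, P9, P11}.
Not covered: P6, P8, P10 — 3 elements.

3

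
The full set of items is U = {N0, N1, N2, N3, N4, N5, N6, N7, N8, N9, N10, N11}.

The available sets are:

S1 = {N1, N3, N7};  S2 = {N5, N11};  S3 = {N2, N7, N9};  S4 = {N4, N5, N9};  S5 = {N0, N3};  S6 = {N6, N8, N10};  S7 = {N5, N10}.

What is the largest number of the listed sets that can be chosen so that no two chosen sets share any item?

4

S2, S3, S5, S6 are pairwise disjoint (S2={N5,N11}; S3={N2,N7,N9}; S5={N0,N3}; S6={N6,N8,N10}).
Every remaining set overlaps one of these, and no 5 of the listed sets are pairwise disjoint, so 4 is the maximum.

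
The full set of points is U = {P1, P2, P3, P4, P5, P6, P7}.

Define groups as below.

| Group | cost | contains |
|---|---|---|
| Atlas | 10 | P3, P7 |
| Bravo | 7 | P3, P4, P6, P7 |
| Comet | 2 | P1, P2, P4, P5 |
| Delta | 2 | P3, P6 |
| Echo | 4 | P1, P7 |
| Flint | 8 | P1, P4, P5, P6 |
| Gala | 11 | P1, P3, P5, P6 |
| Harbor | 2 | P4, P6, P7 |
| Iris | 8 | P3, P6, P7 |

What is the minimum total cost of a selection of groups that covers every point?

Comet, Delta, Harbor together cover every point (Comet ∪ Delta ∪ Harbor = {P1, P2, P3, P4, P5, P6, P7}); total cost 2 + 2 + 2 = 6.
No covering selection has total cost below 6.

6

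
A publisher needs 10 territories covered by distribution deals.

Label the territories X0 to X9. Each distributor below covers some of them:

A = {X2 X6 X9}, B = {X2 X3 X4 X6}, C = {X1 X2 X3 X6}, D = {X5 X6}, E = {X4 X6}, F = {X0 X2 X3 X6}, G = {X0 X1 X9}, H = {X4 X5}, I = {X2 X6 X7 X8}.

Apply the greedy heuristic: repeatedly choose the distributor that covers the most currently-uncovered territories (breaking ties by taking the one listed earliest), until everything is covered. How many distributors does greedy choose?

Greedy: pick B (covers 4 new) → pick G (covers 3 new) → pick I (covers 2 new) → pick D (covers 1 new). Total picks: 4.

4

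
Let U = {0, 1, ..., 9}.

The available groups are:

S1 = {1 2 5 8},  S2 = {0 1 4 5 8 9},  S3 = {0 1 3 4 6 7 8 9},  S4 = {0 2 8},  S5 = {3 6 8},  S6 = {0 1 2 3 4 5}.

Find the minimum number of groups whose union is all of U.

Take {S3, S6}. Their union is {0, 1, 2, 3, 4, 5, 6, 7, 8, 9}, which is all 10 items.
No single group has all 10 items (the largest, S3, has 8), so 2 is optimal.

2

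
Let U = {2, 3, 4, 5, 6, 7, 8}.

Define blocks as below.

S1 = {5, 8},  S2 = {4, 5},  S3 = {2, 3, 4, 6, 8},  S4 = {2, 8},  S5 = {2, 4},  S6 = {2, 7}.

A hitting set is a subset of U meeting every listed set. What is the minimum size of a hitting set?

The 2 elements {2, 5} hit every block.
The blocks S1, S6 are pairwise disjoint, so any hitting set needs a separate element for each — at least 2. Hence 2 is optimal.

2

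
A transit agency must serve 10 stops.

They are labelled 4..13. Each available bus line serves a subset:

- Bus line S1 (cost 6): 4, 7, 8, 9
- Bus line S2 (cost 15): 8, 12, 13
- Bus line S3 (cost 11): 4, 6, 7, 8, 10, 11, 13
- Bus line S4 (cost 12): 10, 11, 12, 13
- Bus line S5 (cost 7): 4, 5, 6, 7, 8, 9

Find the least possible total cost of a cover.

S4, S5 together cover every stop (S4 ∪ S5 = {4, 5, 6, 7, 8, 9, 10, 11, 12, 13}); total cost 12 + 7 = 19.
No covering selection has total cost below 19.

19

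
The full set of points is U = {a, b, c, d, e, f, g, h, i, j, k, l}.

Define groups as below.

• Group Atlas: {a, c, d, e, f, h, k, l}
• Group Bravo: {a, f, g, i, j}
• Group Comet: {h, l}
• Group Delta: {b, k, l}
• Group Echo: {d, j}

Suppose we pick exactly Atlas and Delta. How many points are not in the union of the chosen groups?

Union of Atlas, Delta = {a, b, c, d, e, f, h, k, l}.
Not covered: g, i, j — 3 points.

3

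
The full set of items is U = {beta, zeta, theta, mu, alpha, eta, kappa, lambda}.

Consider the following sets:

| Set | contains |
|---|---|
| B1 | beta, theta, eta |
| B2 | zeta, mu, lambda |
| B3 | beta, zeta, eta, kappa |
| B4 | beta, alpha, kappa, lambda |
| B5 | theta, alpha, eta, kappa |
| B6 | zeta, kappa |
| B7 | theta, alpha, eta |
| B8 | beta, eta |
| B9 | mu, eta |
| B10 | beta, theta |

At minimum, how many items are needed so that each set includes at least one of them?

Take H = {beta, zeta, eta}. Each listed set contains at least one of these, so H is a hitting set of size 3.
The sets B6, B9, B10 are pairwise disjoint, so any hitting set needs a separate item for each — at least 3. Hence 3 is optimal.

3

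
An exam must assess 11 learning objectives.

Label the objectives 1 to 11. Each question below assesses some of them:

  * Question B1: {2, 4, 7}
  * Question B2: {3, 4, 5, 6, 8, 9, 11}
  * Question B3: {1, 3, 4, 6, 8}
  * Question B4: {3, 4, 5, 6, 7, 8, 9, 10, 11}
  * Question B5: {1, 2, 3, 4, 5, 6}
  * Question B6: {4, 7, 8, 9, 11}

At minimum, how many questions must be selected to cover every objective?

2

Take {B4, B5}. Their union is {1, 2, 3, 4, 5, 6, 7, 8, 9, 10, 11}, which is all 11 objectives.
No single question has all 11 objectives (the largest, B4, has 9), so 2 is optimal.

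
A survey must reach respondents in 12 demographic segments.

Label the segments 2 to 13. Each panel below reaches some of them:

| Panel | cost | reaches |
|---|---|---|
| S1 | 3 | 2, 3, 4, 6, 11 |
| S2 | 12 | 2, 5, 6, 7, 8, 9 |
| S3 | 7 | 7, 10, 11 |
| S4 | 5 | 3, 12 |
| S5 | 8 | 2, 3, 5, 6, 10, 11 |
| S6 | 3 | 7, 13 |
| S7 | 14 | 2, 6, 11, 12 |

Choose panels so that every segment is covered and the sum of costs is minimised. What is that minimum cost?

30

S1, S2, S3, S4, S6 together cover every segment (S1 ∪ S2 ∪ S3 ∪ S4 ∪ S6 = {2, 3, 4, 5, 6, 7, 8, 9, 10, 11, 12, 13}); total cost 3 + 12 + 7 + 5 + 3 = 30.
No covering selection has total cost below 30.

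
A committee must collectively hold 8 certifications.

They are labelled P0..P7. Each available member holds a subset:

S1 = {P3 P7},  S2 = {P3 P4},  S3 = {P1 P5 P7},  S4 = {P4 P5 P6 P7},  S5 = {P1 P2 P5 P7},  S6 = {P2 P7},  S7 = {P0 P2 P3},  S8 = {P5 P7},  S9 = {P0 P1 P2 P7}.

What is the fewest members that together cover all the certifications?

3

S1 and S4 and S9 together: S1 ∪ S4 ∪ S9 = {P0, P1, P2, P3, P4, P5, P6, P7} — every certification is covered.
Only S4 contains P6, so S4 is forced; the remaining 4 certifications need at least 2 more members (each remaining member adds at most 3) — so at least 3 members are needed, and 3 is optimal.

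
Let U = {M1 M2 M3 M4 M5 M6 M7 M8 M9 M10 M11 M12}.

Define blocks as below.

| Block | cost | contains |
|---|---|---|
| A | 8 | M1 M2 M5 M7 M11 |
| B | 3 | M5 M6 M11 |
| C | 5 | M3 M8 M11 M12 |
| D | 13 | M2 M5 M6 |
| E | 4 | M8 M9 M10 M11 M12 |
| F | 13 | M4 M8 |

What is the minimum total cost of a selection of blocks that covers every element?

A, B, C, E, F together cover every element (A ∪ B ∪ C ∪ E ∪ F = {M1, M2, M3, M4, M5, M6, M7, M8, M9, M10, M11, M12}); total cost 8 + 3 + 5 + 4 + 13 = 33.
No covering selection has total cost below 33.

33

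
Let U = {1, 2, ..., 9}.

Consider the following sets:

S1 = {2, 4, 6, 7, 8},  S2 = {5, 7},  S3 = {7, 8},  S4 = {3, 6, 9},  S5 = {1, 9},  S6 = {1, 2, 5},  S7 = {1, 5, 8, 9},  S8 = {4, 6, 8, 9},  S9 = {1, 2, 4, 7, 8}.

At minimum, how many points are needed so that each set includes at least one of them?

3

H = {1, 7, 9} meets every set (each contains at least one member of H), and |H| = 3.
The sets S3, S4, S6 are pairwise disjoint, so any hitting set needs a separate point for each — at least 3. Hence 3 is optimal.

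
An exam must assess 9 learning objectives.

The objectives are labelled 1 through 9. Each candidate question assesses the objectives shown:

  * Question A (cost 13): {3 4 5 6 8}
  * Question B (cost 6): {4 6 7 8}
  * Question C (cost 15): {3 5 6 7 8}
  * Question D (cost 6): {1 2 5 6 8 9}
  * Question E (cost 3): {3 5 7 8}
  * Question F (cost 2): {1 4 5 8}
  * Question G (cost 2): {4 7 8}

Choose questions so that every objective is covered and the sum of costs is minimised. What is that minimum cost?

D, E, F together cover every objective (D ∪ E ∪ F = {1, 2, 3, 4, 5, 6, 7, 8, 9}); total cost 6 + 3 + 2 = 11.
No covering selection has total cost below 11.

11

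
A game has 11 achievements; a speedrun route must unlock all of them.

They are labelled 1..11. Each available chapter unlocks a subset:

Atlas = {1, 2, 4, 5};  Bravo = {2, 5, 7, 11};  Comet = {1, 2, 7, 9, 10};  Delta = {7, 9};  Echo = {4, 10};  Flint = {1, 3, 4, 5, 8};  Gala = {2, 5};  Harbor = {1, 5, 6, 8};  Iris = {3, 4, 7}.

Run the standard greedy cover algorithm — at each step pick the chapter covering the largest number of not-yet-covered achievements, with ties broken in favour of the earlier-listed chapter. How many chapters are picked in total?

4

Greedy: pick Comet (covers 5 new) → pick Flint (covers 4 new) → pick Bravo (covers 1 new) → pick Harbor (covers 1 new). Total picks: 4.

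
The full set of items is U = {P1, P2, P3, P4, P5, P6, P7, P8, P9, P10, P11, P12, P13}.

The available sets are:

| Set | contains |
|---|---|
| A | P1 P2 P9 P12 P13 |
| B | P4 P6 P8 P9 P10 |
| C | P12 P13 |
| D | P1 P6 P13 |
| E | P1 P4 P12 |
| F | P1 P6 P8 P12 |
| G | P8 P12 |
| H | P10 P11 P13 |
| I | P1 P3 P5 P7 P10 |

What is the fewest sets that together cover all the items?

A and B and H and I together: A ∪ B ∪ H ∪ I = {P1, P2, P3, P4, P5, P6, P7, P8, P9, P10, P11, P12, P13} — every item is covered.
Only H contains P11, so H is forced; the remaining 10 items need at least 3 more sets (each remaining set adds at most 4) — so at least 4 sets are needed, and 4 is optimal.

4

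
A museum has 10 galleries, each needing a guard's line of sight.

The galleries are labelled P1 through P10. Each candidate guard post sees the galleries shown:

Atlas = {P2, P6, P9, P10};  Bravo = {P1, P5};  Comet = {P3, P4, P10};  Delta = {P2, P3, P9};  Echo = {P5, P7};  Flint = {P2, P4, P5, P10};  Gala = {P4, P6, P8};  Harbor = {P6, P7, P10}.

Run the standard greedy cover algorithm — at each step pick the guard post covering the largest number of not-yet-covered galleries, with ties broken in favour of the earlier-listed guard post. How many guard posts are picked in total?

Greedy: pick Atlas (covers 4 new) → pick Bravo (covers 2 new) → pick Comet (covers 2 new) → pick Echo (covers 1 new) → pick Gala (covers 1 new). Total picks: 5.
(The true minimum cover uses only 4 guard posts, so greedy is not optimal here.)

5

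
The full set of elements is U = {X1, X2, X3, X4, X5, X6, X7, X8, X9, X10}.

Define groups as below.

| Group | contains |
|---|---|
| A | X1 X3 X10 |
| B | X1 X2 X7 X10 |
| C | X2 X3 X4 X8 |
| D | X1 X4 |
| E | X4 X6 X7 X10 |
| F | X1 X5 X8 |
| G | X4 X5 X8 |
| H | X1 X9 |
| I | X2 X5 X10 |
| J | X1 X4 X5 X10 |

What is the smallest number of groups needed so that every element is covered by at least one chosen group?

4

C and E and H and J together: C ∪ E ∪ H ∪ J = {X1, X2, X3, X4, X5, X6, X7, X8, X9, X10} — every element is covered.
No 3 of the 10 groups cover everything (all 120 combinations miss at least one element), so 4 is optimal.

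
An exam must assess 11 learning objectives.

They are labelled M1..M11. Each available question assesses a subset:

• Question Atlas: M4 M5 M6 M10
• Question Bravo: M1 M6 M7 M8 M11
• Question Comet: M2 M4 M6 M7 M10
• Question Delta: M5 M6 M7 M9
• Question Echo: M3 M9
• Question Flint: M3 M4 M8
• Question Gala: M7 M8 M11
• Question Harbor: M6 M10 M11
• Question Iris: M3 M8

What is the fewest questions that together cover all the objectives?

4

Bravo and Comet and Delta and Echo together: Bravo ∪ Comet ∪ Delta ∪ Echo = {M1, M2, M3, M4, M5, M6, M7, M8, M9, M10, M11} — every objective is covered.
No 3 of the 9 questions cover everything (all 84 combinations miss at least one objective), so 4 is optimal.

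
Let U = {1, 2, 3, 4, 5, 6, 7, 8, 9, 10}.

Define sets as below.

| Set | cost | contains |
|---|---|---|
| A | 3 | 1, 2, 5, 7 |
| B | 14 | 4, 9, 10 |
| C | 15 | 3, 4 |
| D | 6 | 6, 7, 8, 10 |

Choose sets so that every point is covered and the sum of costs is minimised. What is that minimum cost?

A, B, C, D together cover every point (A ∪ B ∪ C ∪ D = {1, 2, 3, 4, 5, 6, 7, 8, 9, 10}); total cost 3 + 14 + 15 + 6 = 38.
No covering selection has total cost below 38.

38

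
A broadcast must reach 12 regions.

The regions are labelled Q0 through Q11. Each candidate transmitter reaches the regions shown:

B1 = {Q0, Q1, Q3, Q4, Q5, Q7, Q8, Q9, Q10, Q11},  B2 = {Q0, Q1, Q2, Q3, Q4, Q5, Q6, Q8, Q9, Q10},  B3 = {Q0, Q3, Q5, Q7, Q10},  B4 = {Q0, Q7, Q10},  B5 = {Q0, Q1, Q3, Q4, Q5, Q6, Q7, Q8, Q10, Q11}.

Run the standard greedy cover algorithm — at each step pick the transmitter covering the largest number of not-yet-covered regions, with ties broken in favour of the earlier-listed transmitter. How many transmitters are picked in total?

Greedy: pick B1 (covers 10 new) → pick B2 (covers 2 new). Total picks: 2.

2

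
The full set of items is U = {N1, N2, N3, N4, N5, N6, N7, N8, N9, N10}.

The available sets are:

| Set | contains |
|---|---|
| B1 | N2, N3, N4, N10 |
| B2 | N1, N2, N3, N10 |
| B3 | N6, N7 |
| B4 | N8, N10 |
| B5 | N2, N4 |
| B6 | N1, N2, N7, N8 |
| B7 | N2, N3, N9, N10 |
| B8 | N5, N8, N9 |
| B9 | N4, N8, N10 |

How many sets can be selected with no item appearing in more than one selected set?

B2, B3, B8 are pairwise disjoint (B2={N1,N2,N3,N10}; B3={N6,N7}; B8={N5,N8,N9}).
Every remaining set overlaps one of these, and no 4 of the listed sets are pairwise disjoint, so 3 is the maximum.

3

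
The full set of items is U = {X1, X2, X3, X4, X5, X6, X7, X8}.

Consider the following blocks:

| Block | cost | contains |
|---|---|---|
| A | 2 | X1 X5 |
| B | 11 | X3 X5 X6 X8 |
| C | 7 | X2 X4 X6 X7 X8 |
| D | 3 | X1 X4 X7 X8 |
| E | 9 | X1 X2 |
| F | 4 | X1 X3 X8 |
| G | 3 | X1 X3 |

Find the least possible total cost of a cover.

12

A, C, G together cover every item (A ∪ C ∪ G = {X1, X2, X3, X4, X5, X6, X7, X8}); total cost 2 + 7 + 3 = 12.
The greedy pick D, A, G, C costs 15; no covering selection beats 12.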